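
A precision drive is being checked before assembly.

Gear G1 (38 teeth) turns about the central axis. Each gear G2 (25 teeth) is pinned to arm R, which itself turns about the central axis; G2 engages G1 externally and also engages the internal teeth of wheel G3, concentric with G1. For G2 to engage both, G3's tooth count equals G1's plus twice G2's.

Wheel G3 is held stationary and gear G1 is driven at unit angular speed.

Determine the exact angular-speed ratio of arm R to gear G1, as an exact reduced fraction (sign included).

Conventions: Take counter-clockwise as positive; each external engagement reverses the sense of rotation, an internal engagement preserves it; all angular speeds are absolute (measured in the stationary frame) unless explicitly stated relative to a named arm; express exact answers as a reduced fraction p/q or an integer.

class = planetary set [G3 = 38+2·25 = 88; Willis about the carrier]
ring teeth: 38 + 2·25 = 88
38(ω_sun−ω_arm) = −88(ω_ring−ω_arm),  ω_ring = 0, ω_sun = 1
38(1−ω_arm) = −88(0−ω_arm)  ⇒  126·ω_arm = 38  ⇒  ω_arm = 19/63
ω_out/ω_in = 19/63

19/63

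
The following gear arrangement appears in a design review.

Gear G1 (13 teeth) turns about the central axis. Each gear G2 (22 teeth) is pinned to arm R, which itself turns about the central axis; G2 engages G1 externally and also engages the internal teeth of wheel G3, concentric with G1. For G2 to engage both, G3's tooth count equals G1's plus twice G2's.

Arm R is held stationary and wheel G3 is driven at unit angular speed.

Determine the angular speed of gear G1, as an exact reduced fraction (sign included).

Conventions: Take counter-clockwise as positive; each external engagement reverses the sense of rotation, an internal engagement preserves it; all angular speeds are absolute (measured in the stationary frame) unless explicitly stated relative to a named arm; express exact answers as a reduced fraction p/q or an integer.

-57/13

class = planetary set [G3 = 13+2·22 = 57; Willis about the carrier]
ring teeth: 13 + 2·22 = 57
13(ω_sun−ω_arm) = −57(ω_ring−ω_arm),  ω_arm = 0, ω_ring = 1
ω_sun = 0 − (57/13)(1−0) = -57/13
exact speed ratio = -57/13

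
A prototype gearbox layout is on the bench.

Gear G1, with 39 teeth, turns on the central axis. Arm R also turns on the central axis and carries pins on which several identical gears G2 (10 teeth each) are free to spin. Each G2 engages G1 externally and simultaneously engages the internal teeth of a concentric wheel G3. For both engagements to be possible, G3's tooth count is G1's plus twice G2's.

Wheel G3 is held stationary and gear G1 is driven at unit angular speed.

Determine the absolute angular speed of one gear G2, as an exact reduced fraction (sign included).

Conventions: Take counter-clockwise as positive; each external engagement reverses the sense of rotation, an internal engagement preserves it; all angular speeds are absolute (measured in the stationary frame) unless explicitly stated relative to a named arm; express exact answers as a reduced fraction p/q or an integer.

-39/20

topology: planetary set — G1 39T / G2 10T / G3 59T, arm = carrier (Willis)
ring teeth: 39 + 2·10 = 59
39(ω_sun−ω_arm) = −59(ω_ring−ω_arm),  ω_ring = 0, ω_sun = 1
39(1−ω_arm) = −59(0−ω_arm)  ⇒  98·ω_arm = 39  ⇒  ω_arm = 39/98
sun–planet mesh: 39·(1−39/98) = −10·(ω_p−ω_arm)  ⇒  ω_p−ω_arm = -2301/980
ω_p = 39/98 − 2301/980 = -39/20
exact speed ratio = -39/20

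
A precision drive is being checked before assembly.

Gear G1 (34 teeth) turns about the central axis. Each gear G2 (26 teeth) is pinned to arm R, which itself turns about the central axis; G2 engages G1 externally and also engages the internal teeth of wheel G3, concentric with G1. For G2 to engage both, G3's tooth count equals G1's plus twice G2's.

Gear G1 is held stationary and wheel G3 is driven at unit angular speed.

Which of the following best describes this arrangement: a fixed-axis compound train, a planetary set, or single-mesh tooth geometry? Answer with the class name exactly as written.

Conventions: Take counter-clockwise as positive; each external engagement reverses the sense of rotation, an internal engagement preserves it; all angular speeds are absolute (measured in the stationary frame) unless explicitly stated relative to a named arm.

class = planetary set [G3 = 34+2·26 = 86; Willis about the carrier]
classification: planetary set

planetary set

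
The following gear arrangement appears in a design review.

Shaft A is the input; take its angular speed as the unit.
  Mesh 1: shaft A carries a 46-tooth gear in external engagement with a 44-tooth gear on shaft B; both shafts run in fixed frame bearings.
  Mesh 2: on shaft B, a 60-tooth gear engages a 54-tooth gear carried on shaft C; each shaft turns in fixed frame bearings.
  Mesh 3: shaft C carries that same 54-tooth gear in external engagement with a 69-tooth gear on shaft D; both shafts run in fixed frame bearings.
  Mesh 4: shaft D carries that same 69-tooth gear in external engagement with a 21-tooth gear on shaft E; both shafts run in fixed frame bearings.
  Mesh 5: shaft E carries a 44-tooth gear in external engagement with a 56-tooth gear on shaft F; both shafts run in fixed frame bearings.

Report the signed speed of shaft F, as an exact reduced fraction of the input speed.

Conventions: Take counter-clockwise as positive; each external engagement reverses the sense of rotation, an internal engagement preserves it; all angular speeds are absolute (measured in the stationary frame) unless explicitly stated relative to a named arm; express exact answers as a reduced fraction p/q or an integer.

5-mesh fixed-axis compound train (all bearings frame-fixed)
mesh 1 [46T→44T]: |ω|/ω_in = 1×46/44 = 23/22, sense flips to −
mesh 2 [60T→54T]: |ω|/ω_in = (23/22)×60/54 = 115/99, sense flips to +
mesh 3 [54T→69T]: |ω|/ω_in = (115/99)×54/69 = 10/11, sense flips to −
mesh 4 [69T→21T]: |ω|/ω_in = (10/11)×69/21 = 230/77, sense flips to +
mesh 5 [44T→56T]: |ω|/ω_in = (230/77)×44/56 = 115/49, sense flips to −
signed output speed (× input speed) = -115/49

-115/49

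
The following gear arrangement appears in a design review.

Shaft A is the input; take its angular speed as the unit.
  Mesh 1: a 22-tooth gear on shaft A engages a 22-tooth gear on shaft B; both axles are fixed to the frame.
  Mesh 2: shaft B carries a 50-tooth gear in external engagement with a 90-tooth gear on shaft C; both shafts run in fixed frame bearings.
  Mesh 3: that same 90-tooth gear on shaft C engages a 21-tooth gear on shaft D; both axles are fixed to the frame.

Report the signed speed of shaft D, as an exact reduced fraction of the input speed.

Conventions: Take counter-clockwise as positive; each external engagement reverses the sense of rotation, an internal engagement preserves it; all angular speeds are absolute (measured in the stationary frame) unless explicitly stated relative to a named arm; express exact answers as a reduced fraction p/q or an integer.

-50/21

3-mesh fixed-axis compound train (all bearings frame-fixed)
mesh 1 [22T→22T]: |ω|/ω_in = 1×22/22 = 1, sense flips to −
mesh 2 [50T→90T]: |ω|/ω_in = 1×50/90 = 5/9, sense flips to +
mesh 3 [90T→21T]: |ω|/ω_in = (5/9)×90/21 = 50/21, sense flips to −
signed output speed (× input speed) = -50/21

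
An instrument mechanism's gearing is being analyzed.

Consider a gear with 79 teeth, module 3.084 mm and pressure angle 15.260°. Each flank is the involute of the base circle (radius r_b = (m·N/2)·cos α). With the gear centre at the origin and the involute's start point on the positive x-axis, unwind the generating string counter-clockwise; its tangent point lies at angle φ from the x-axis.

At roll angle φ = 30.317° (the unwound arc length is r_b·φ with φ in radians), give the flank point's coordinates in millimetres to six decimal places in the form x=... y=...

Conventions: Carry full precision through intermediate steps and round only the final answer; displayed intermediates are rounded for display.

class = single-mesh tooth geometry [base-circle involute, m = 3.084, 79T]
pitch radius r_p = m·N/2 = 3.084·79/2 = 121.818000
base radius r_b = r_p·cos α = 121.818000·cos 15.260° = 117.522868
roll angle φ = 30.317° = 0.52913147 rad
x = r_b·(cos φ + φ·sin φ) = 132.841127
y = r_b·(sin φ − φ·cos φ) = 5.642655

x=132.841127 y=5.642655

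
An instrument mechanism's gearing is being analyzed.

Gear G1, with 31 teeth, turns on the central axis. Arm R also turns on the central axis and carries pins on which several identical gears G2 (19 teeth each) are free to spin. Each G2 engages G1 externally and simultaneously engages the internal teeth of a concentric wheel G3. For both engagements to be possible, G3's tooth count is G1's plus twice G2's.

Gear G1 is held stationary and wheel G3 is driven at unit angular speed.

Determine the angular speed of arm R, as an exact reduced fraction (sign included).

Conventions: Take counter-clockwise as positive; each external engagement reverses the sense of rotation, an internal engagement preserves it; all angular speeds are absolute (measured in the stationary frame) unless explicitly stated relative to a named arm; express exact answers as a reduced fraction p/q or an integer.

69/100

recognized (axles ride arm R): planetary set, 31/19/69 teeth
ring teeth: 31 + 2·19 = 69
31(ω_sun−ω_arm) = −69(ω_ring−ω_arm),  ω_sun = 0, ω_ring = 1
31(0−ω_arm) = −69(1−ω_arm)  ⇒  100·ω_arm = 69  ⇒  ω_arm = 69/100
exact speed ratio = 69/100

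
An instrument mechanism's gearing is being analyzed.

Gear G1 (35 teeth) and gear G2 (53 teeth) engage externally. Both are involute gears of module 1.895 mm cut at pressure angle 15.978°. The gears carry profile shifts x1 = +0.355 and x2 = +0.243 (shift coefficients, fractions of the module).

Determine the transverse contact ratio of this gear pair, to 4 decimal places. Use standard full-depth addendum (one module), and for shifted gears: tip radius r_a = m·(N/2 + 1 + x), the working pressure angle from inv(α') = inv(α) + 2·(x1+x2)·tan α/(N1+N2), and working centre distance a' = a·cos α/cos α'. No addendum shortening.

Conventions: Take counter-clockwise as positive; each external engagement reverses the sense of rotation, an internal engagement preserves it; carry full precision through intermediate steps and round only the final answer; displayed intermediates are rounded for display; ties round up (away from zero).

single-mesh involute tooth geometry (35T engaging 53T at module 1.895)
base radii: r_b1 = 31.881348, r_b2 = 48.277471
tip radii: r_a1 = 35.730225, r_a2 = 52.572985
inv(α') = inv(15.978°) + 2·(+0.355+0.243)·tan α/(35+53) = 0.01135266  ⇒  α' = 18.31546°
a' = a·cos α / cos α' = 83.3800·cos 15.978°/cos 18.31546° = 84.436301
action lengths: √(r_a1²−r_b1²) = 16.131602, √(r_a2²−r_b2²) = 20.813567
base pitch p_b = π·m·cos α = 5.723326
CR = (16.131602 + 20.813567 − 84.436301·sin 18.31546°)/5.723326 = 1.819079
contact ratio ≈ 1.8191

1.8191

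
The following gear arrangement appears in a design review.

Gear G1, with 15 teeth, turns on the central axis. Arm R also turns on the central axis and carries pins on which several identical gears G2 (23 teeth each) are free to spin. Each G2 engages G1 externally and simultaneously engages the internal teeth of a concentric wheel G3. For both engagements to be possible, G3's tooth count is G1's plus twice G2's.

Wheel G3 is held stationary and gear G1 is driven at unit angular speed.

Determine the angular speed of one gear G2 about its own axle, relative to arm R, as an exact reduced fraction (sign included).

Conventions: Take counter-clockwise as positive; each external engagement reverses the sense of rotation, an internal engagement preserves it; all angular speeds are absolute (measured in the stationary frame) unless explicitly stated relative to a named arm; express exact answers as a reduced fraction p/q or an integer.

topology: planetary set — G1 15T / G2 23T / G3 61T, arm = carrier (Willis)
ring teeth: 15 + 2·23 = 61
15(ω_sun−ω_arm) = −61(ω_ring−ω_arm),  ω_ring = 0, ω_sun = 1
15(1−ω_arm) = −61(0−ω_arm)  ⇒  76·ω_arm = 15  ⇒  ω_arm = 15/76
sun–planet mesh: 15·(1−15/76) = −23·(ω_p−ω_arm)  ⇒  ω_p−ω_arm = -915/1748
exact speed ratio = -915/1748

-915/1748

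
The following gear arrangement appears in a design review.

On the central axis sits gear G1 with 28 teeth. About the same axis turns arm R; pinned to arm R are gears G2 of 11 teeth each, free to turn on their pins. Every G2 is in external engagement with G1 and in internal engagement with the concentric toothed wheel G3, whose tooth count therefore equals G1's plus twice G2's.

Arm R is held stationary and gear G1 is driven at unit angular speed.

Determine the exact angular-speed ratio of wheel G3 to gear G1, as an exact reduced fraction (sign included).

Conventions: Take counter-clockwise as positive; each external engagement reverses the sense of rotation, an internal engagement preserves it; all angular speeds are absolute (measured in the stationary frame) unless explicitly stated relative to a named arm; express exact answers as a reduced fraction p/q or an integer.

-14/25

class = planetary set [G3 = 28+2·11 = 50; Willis about the carrier]
ring teeth: 28 + 2·11 = 50
28(ω_sun−ω_arm) = −50(ω_ring−ω_arm),  ω_arm = 0, ω_sun = 1
ω_ring = 0 − (28/50)(1−0) = -14/25
ω_out/ω_in = -14/25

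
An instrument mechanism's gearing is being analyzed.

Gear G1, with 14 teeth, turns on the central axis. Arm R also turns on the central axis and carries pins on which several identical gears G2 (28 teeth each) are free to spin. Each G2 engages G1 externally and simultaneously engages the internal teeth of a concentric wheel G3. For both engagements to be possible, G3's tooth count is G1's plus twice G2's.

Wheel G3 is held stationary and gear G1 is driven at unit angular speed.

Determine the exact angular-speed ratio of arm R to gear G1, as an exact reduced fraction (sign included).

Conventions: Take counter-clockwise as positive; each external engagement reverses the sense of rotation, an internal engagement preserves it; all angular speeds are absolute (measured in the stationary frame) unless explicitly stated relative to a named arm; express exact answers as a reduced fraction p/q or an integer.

1/6

recognized (axles ride arm R): planetary set, 14/28/70 teeth
ring teeth: 14 + 2·28 = 70
14(ω_sun−ω_arm) = −70(ω_ring−ω_arm),  ω_ring = 0, ω_sun = 1
14(1−ω_arm) = −70(0−ω_arm)  ⇒  84·ω_arm = 14  ⇒  ω_arm = 1/6
ω_out/ω_in = 1/6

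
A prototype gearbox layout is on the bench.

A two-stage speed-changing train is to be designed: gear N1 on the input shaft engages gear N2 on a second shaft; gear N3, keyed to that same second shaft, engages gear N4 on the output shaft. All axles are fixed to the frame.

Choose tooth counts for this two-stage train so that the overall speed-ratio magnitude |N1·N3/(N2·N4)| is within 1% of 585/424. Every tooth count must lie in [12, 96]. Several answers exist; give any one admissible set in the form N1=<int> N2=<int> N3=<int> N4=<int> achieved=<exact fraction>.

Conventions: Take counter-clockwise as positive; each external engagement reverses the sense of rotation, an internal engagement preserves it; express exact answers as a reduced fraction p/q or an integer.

2-stage fixed-axis compound train for ratio 585/424
target = 585/424 in lowest terms: an exact hit needs N1·N3 = k·585 and N2·N4 = k·424 for one integer k, every count in [12, 96]; additionally prefer no 1:1 stage (N1 ≠ N2, N3 ≠ N4)
k = 1: no 1:1-free in-range split of k·585 and k·424 into factor pairs; take k = 2
k = 2: N1·N3 = 1170 = 13·90, N2·N4 = 848 = 16·53
achieved = 13·90/(16·53) = 585/424; |achieved − target| = 0 ≤ 117/8480 ✓

N1=13 N2=16 N3=90 N4=53 achieved=585/424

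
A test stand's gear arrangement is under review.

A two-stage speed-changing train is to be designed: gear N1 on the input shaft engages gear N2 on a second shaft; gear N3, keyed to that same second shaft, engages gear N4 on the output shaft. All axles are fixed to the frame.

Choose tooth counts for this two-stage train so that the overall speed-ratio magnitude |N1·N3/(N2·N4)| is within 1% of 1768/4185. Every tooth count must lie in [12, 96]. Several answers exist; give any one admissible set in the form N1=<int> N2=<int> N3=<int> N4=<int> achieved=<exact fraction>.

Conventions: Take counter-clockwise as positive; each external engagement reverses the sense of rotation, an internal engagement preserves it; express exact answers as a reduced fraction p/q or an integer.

2-stage fixed-axis compound train for ratio 1768/4185
target = 1768/4185 in lowest terms: an exact hit needs N1·N3 = k·1768 and N2·N4 = k·4185 for one integer k, every count in [12, 96]; additionally prefer no 1:1 stage (N1 ≠ N2, N3 ≠ N4)
k = 1: N1·N3 = 1768 = 26·68, N2·N4 = 4185 = 45·93
achieved = 26·68/(45·93) = 1768/4185; |achieved − target| = 0 ≤ 442/104625 ✓

N1=26 N2=45 N3=68 N4=93 achieved=1768/4185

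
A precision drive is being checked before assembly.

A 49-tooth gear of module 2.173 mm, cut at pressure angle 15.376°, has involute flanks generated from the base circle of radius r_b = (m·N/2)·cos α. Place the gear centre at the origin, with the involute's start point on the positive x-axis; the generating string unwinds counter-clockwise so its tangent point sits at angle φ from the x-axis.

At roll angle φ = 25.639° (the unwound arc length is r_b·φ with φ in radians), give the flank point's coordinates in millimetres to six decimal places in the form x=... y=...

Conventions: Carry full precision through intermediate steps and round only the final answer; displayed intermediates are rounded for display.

topology: single-mesh involute geometry — m = 2.173, N = 49
pitch radius r_p = m·N/2 = 2.173·49/2 = 53.238500
base radius r_b = r_p·cos α = 53.238500·cos 15.376° = 51.332911
roll angle φ = 25.639° = 0.44748497 rad
x = r_b·(cos φ + φ·sin φ) = 56.217993
y = r_b·(sin φ − φ·cos φ) = 1.502756

x=56.217993 y=1.502756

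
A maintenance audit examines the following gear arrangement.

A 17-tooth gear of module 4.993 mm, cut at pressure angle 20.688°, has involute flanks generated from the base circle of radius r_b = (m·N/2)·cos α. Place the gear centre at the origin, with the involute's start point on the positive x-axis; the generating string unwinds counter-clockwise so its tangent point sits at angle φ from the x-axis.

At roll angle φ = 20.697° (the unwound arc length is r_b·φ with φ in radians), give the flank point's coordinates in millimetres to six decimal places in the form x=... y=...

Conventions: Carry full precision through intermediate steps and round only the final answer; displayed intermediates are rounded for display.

topology: single-mesh involute geometry — m = 4.993, N = 17
pitch radius r_p = m·N/2 = 4.993·17/2 = 42.440500
base radius r_b = r_p·cos α = 42.440500·cos 20.688° = 39.703853
roll angle φ = 20.697° = 0.36123080 rad
x = r_b·(cos φ + φ·sin φ) = 42.210391
y = r_b·(sin φ − φ·cos φ) = 0.615727

x=42.210391 y=0.615727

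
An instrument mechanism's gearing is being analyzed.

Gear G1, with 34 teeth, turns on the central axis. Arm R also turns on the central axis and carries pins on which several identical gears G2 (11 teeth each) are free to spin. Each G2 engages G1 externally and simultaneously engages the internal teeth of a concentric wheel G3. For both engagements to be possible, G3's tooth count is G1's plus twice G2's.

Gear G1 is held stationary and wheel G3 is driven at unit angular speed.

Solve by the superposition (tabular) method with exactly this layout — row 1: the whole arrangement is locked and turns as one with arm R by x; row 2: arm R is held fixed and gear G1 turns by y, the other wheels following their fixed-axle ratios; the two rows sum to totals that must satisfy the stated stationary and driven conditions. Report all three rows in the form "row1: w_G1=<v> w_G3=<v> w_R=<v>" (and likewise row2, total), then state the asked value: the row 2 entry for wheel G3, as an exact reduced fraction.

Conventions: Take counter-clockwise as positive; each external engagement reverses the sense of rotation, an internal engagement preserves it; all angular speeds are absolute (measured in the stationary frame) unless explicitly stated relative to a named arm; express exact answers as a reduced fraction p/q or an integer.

row1: w_G1=28/45 w_G3=28/45 w_R=28/45
row2: w_G1=-28/45 w_G3=17/45 w_R=0
total: w_G1=0 w_G3=1 w_R=28/45
asked value: 17/45

class = planetary set [G3 = 34+2·11 = 56; Willis about the carrier]
superposition row 1 [locked train]: every member turns x
row 2: sun turns y, ring = −(34/56)·y, arm 0
boundary: total ω_sun = x + y = 0 and total ω_ring = x − (34/56)·y = 1  ⇒  y = -28/45, x = 28/45
row 2 ring = −(34/56)·(-28/45) = 17/45
totals (row 1 + row 2): sun 28/45 + (-28/45) = 0, ring 28/45 + 17/45 = 1, arm 28/45 + 0 = 28/45
asked cell (row2, ring) = 17/45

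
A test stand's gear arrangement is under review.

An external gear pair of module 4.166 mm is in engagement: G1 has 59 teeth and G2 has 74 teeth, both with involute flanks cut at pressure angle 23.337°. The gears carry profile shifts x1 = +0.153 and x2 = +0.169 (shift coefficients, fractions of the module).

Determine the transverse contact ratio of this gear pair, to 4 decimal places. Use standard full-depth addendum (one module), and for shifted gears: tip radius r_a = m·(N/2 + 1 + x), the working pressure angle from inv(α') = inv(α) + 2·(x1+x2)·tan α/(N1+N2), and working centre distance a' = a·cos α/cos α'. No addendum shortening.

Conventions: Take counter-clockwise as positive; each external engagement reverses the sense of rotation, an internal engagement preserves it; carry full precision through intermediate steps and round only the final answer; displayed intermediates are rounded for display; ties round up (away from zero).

1.5990

single-mesh involute tooth geometry (59T engaging 74T at module 4.166)
base radii: r_b1 = 112.842890, r_b2 = 141.531760
tip radii: r_a1 = 127.700398, r_a2 = 159.012054
inv(α') = inv(23.337°) + 2·(+0.153+0.169)·tan α/(59+74) = 0.02621536  ⇒  α' = 23.96111°
a' = a·cos α / cos α' = 277.0390·cos 23.337°/cos 23.96111° = 278.363660
action lengths: √(r_a1²−r_b1²) = 59.781886, √(r_a2²−r_b2²) = 72.481682
base pitch p_b = π·m·cos α = 12.017166
CR = (59.781886 + 72.481682 − 278.363660·sin 23.96111°)/12.017166 = 1.599005
contact ratio ≈ 1.5990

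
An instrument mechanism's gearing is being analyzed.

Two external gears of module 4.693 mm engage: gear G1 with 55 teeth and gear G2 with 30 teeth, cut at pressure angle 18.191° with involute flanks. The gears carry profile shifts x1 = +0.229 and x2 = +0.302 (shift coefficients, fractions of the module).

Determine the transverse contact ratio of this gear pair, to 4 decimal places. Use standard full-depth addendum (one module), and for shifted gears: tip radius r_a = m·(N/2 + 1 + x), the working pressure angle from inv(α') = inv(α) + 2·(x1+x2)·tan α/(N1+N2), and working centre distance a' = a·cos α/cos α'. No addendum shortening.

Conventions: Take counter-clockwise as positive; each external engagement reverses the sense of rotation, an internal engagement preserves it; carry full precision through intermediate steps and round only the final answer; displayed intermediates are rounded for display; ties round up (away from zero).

topology: single-mesh involute geometry — m = 4.693, 55T/30T pair
base radii: r_b1 = 122.607348, r_b2 = 66.876735
tip radii: r_a1 = 134.825197, r_a2 = 76.505286
inv(α') = inv(18.191°) + 2·(+0.229+0.302)·tan α/(55+30) = 0.01522206  ⇒  α' = 20.13638°
a' = a·cos α / cos α' = 199.4525·cos 18.191°/cos 20.13638° = 201.820172
action lengths: √(r_a1²−r_b1²) = 56.082724, √(r_a2²−r_b2²) = 37.155902
base pitch p_b = π·m·cos α = 14.006631
CR = (56.082724 + 37.155902 − 201.820172·sin 20.13638°)/14.006631 = 1.696399
contact ratio ≈ 1.6964

1.6964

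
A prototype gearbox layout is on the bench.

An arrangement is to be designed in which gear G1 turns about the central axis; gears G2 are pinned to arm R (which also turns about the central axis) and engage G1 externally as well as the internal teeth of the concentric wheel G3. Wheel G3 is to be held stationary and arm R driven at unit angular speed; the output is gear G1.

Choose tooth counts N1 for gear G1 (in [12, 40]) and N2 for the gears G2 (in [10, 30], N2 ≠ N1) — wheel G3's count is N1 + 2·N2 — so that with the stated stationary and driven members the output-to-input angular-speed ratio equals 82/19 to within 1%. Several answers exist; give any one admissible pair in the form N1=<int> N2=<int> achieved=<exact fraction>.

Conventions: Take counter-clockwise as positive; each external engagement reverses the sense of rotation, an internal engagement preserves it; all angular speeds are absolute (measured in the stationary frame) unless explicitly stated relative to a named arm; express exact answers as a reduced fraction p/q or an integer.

topology: planetary set — design target 82/19, arm = carrier (Willis)
Willis with ω_ring = 0: ω_sun/ω_arm = (N1+N3)/N1; set equal to 82/19  ⇒  N3/N1 = 82/19 − 1 = 63/19
N3 = N1 + 2·N2  ⇒  N2/N1 = (N3/N1 − 1)/2 = (63/19 − 1)/2 = 22/19
smallest multiple with N1 ≥ 12 and N2 ≥ 10: k = 1  ⇒  N1 = 1·19 = 19, N2 = 1·22 = 22 (N1 ≤ 40, N2 ≤ 30, N2 ≠ N1 ✓), N3 = 19 + 2·22 = 63
check: (N1+N3)/N1 with N1 = 19, N3 = 63 gives 82/19; |achieved − target| = 0 ≤ 41/950 ✓

N1=19 N2=22 achieved=82/19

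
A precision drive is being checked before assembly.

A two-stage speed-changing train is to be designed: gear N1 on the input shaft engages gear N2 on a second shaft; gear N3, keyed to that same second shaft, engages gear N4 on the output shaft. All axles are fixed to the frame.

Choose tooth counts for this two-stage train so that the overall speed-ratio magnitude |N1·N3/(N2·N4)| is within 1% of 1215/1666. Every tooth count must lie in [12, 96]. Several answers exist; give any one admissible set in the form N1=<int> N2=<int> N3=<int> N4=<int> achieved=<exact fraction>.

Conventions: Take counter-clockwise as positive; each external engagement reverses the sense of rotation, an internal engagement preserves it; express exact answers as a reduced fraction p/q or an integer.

design class (target 1215/1666): fixed-axis compound train
target = 1215/1666 in lowest terms: an exact hit needs N1·N3 = k·1215 and N2·N4 = k·1666 for one integer k, every count in [12, 96]; additionally prefer no 1:1 stage (N1 ≠ N2, N3 ≠ N4)
k = 1: N1·N3 = 1215 = 15·81, N2·N4 = 1666 = 34·49
achieved = 15·81/(34·49) = 1215/1666; |achieved − target| = 0 ≤ 243/33320 ✓

N1=15 N2=34 N3=81 N4=49 achieved=1215/1666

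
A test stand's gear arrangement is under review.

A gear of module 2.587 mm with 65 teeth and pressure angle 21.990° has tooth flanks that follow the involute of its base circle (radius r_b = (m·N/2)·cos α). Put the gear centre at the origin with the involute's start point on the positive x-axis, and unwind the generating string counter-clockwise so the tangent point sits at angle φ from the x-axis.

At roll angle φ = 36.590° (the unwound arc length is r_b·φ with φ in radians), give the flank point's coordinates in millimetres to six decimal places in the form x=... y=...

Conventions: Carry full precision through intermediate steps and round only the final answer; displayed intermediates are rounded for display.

class = single-mesh tooth geometry [base-circle involute, m = 2.587, 65T]
pitch radius r_p = m·N/2 = 2.587·65/2 = 84.077500
base radius r_b = r_p·cos α = 84.077500·cos 21.990° = 77.960796
roll angle φ = 36.590° = 0.63861597 rad
x = r_b·(cos φ + φ·sin φ) = 92.273679
y = r_b·(sin φ − φ·cos φ) = 6.496180

x=92.273679 y=6.496180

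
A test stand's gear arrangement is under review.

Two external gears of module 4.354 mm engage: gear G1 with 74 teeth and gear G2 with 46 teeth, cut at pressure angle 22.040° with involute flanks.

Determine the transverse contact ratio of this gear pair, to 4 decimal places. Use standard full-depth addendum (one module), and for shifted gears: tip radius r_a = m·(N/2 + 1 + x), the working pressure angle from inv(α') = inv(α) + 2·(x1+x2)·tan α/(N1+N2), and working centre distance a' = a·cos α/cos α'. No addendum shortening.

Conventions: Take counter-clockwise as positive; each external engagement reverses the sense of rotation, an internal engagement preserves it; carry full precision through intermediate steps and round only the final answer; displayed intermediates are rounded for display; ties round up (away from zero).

1.6727

recognized (one external pair, fixed centres): single-mesh tooth geometry, m = 4.354, N1 = 74, N2 = 46
base radii: r_b1 = 149.325297, r_b2 = 92.823833
tip radii: r_a1 = 165.452000, r_a2 = 104.496000
no profile shift: α' = α, a' = a
action lengths: √(r_a1²−r_b1²) = 71.248298, √(r_a2²−r_b2²) = 47.991145
base pitch p_b = π·m·cos α = 12.678899
CR = (71.248298 + 47.991145 − 261.240000·sin 22.04000°)/12.678899 = 1.672712
contact ratio ≈ 1.6727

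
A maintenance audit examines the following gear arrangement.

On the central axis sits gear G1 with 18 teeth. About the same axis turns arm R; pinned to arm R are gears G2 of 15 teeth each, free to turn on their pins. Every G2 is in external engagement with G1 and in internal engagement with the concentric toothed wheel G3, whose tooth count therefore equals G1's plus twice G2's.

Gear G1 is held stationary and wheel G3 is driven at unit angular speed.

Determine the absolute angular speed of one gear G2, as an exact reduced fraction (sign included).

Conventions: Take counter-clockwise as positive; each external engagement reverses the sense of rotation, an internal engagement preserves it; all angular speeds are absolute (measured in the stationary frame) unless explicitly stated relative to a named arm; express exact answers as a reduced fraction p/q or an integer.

8/5

topology: planetary set — G1 18T / G2 15T / G3 48T, arm = carrier (Willis)
ring teeth: 18 + 2·15 = 48
18(ω_sun−ω_arm) = −48(ω_ring−ω_arm),  ω_sun = 0, ω_ring = 1
18(0−ω_arm) = −48(1−ω_arm)  ⇒  66·ω_arm = 48  ⇒  ω_arm = 8/11
sun–planet mesh: 18·(0−8/11) = −15·(ω_p−ω_arm)  ⇒  ω_p−ω_arm = 48/55
ω_p = 8/11 + 48/55 = 8/5
exact speed ratio = 8/5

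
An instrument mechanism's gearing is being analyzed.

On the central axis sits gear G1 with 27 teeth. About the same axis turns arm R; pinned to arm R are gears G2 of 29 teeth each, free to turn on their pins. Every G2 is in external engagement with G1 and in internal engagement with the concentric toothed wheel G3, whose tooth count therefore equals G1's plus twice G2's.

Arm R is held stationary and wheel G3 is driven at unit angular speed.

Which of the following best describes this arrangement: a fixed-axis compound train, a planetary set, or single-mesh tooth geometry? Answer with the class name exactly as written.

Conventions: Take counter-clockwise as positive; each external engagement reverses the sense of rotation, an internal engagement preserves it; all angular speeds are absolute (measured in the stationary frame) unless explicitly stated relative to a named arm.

class = planetary set [G3 = 27+2·29 = 85; Willis about the carrier]
classification: planetary set

planetary set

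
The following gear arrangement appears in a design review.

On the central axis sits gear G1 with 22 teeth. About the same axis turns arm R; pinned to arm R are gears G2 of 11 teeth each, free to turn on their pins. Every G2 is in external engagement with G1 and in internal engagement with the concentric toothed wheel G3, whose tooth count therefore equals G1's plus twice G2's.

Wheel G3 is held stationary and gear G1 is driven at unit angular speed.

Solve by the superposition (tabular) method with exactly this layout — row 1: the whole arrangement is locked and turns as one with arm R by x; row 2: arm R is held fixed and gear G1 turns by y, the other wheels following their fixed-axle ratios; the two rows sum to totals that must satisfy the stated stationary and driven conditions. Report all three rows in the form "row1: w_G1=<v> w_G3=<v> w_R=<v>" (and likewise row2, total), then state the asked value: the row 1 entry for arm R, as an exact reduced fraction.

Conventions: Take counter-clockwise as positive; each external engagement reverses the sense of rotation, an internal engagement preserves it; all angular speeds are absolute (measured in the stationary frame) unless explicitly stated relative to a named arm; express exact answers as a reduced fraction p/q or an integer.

row1: w_G1=1/3 w_G3=1/3 w_R=1/3
row2: w_G1=2/3 w_G3=-1/3 w_R=0
total: w_G1=1 w_G3=0 w_R=1/3
asked value: 1/3

recognized (axles ride arm R): planetary set, 22/11/44 teeth
row 1 — lock + rotate with arm: ω_sun = ω_ring = ω_arm = x
row 2 (arm held, sun turns y): ω_ring = −(22/44)·y, ω_arm = 0
boundary: total ω_ring = x − (22/44)·y = 0 and total ω_sun = x + y = 1  ⇒  y = 2/3, x = 1/3
row 2 ring = −(22/44)·2/3 = -1/3
totals (row 1 + row 2): sun 1/3 + 2/3 = 1, ring 1/3 + (-1/3) = 0, arm 1/3 + 0 = 1/3
asked cell (row1, arm) = 1/3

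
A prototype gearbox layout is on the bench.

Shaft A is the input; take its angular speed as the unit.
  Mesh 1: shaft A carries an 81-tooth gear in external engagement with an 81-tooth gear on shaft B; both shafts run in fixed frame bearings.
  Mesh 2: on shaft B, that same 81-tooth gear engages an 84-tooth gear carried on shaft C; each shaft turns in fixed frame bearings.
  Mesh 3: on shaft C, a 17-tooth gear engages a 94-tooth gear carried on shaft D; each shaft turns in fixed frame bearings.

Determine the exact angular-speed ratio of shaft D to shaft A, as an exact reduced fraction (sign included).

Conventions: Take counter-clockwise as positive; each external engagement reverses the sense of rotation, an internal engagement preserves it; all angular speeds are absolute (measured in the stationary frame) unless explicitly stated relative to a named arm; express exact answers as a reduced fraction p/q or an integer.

class = fixed-axis compound train [3 meshes; 3 ratios multiply, 3 sense flips]
mesh 1 [81T→81T]: running ratio 1, sense −
mesh 2 [81T→84T]: running ratio 27/28, sense +
mesh 3 [17T→94T]: running ratio 459/2632, sense −
ω_out/ω_in = -459/2632

-459/2632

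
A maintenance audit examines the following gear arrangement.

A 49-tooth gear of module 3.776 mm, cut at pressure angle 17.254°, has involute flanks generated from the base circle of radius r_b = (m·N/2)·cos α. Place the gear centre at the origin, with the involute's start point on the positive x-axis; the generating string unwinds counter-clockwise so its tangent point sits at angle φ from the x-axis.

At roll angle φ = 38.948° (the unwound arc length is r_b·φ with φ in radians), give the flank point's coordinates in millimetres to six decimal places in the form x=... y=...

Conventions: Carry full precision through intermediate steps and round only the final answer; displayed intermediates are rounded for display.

topology: single-mesh involute geometry — m = 3.776, N = 49
pitch radius r_p = m·N/2 = 3.776·49/2 = 92.512000
base radius r_b = r_p·cos α = 92.512000·cos 17.254° = 88.348890
roll angle φ = 38.948° = 0.67977084 rad
x = r_b·(cos φ + φ·sin φ) = 106.463134
y = r_b·(sin φ − φ·cos φ) = 8.830085

x=106.463134 y=8.830085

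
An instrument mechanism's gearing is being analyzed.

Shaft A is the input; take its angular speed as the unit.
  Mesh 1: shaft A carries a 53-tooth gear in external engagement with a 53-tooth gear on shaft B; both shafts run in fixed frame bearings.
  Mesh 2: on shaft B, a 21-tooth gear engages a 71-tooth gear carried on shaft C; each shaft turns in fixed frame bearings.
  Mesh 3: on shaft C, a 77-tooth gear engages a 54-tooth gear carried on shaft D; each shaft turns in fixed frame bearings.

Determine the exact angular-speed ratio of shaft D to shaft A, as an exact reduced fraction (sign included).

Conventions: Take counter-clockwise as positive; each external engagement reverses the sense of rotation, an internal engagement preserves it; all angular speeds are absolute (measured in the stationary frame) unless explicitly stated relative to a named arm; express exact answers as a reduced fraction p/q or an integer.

-539/1278

class = fixed-axis compound train [3 meshes; 3 ratios multiply, 3 sense flips]
mesh 1 [53T→53T]: running ratio 1, sense −
mesh 2 [21T→71T]: running ratio 21/71, sense +
mesh 3 [77T→54T]: running ratio 539/1278, sense −
ω_out/ω_in = -539/1278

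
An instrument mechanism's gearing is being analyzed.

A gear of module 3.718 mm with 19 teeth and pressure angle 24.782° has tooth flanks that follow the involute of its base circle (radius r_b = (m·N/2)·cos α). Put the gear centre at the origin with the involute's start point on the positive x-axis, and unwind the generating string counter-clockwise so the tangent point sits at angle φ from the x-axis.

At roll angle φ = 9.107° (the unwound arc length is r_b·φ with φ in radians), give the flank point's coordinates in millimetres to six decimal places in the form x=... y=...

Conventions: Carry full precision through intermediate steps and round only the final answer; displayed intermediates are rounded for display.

x=32.470796 y=0.042817

recognized (one wheel, involute flank): single-mesh tooth geometry, m = 3.718, N = 19
pitch radius r_p = m·N/2 = 3.718·19/2 = 35.321000
base radius r_b = r_p·cos α = 35.321000·cos 24.782° = 32.068261
roll angle φ = 9.107° = 0.15894713 rad
x = r_b·(cos φ + φ·sin φ) = 32.470796
y = r_b·(sin φ − φ·cos φ) = 0.042817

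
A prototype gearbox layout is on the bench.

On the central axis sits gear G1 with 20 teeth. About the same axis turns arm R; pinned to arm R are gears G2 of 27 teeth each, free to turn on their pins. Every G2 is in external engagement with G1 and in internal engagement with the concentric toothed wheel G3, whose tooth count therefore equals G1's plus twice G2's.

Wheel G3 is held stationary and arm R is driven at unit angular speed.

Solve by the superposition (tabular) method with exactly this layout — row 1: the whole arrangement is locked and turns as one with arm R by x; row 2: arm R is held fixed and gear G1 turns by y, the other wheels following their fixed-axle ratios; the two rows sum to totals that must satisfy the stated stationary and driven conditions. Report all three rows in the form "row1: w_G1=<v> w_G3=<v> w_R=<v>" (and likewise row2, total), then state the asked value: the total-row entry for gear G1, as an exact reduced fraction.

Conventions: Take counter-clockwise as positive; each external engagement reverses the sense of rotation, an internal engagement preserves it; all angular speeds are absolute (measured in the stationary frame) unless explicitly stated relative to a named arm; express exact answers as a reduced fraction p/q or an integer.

planetary set (20T centre, 27T on arm, 74T internal) — Willis relation
row 1: whole set turns with the arm by x
row 2 — arm fixed, fixed-axis ratios: sun y, ring −(20/74)·y, arm 0
boundary: total ω_ring = x − (20/74)·y = 0 and total ω_arm = x = 1  ⇒  y = 37/10, x = 1
row 2 ring = −(20/74)·37/10 = -1
totals (row 1 + row 2): sun 1 + 37/10 = 47/10, ring 1 + (-1) = 0, arm 1 + 0 = 1
asked cell (total, sun) = 47/10

row1: w_G1=1 w_G3=1 w_R=1
row2: w_G1=37/10 w_G3=-1 w_R=0
total: w_G1=47/10 w_G3=0 w_R=1
asked value: 47/10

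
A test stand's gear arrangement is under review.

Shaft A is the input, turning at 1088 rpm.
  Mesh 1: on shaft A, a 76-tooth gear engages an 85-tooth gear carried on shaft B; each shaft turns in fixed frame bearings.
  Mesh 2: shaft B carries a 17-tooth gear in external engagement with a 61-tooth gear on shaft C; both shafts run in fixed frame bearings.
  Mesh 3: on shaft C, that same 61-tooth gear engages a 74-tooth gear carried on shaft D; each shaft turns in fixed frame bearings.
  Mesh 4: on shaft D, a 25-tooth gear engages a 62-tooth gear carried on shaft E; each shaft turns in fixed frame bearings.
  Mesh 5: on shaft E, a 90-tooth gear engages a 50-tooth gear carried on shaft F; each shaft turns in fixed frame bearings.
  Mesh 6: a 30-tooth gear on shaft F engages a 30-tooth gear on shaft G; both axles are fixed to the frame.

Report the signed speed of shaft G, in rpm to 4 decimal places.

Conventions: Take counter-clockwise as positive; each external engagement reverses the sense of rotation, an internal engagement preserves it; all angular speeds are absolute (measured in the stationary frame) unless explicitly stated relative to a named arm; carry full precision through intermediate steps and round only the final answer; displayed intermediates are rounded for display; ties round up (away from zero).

6-mesh fixed-axis compound train (all bearings frame-fixed)
mesh 1 [76T→85T]: ω = 1088.0000×76/85 = 972.8000 rpm, sense flips to −
mesh 2 [17T→61T]: ω = 972.8000×17/61 = 271.1082 rpm, sense flips to +
mesh 3 [61T→74T]: ω = 271.1082×61/74 = 223.4811 rpm, sense flips to −
mesh 4 [25T→62T]: ω = 223.4811×25/62 = 90.1133 rpm, sense flips to +
mesh 5 [90T→50T]: ω = 90.1133×90/50 = 162.2040 rpm, sense flips to −
mesh 6 [30T→30T]: ω = 162.2040×30/30 = 162.2040 rpm, sense flips to +
signed output speed = +162.2040 rpm

+162.2040 rpm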